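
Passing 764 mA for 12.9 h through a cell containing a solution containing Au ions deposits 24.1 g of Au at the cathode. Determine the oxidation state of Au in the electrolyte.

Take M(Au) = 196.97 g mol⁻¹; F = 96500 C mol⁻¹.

Q = I·t = 0.7640 A × 46440 s = 35480 C, so n(e⁻) = 35480/96500 = 0.3677 mol.
n(Au) deposited = 24.1 / 196.97 = 0.1224 mol.
Electrons per atom = n(e⁻)/n(Au) = 0.3677 / 0.1224 = 3.00 ≈ 3, so the ion is Au³⁺.

+3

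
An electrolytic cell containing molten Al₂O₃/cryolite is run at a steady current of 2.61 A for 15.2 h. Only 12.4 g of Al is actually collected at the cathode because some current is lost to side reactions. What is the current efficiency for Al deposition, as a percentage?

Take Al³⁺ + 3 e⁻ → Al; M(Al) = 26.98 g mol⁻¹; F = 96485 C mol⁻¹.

93.1 %

Q = I·t = 2.610 × 54720 = 142800 C; n(e⁻) = 142800/96485 = 1.480 mol.
Theoretical n(Al) = n(e⁻)/3 = 0.4934 mol, i.e. m_theo = 0.4934 × 26.98 = 13.31 g.
Efficiency = m_actual / m_theo = 12.4 / 13.31 = 93.1 %.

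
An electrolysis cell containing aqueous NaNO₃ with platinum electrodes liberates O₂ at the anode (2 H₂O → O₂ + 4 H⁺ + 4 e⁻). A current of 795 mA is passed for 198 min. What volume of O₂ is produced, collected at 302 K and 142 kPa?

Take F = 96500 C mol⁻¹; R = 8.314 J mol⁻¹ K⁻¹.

0.433 L

Q = I·t = 0.7950 A × 11880 s = 9445 C.
n(e⁻) = Q/F = 9445 / 96500 = 0.09787 mol.
4 electrons are transferred per O₂ molecule, so n(O₂) = 0.09787 / 4 = 0.02447 mol.
V = nRT/P = (0.02447 × 8.314 × 302) / (142 × 10³ Pa) = 4.33 × 10⁻⁴ m³ = 0.433 L.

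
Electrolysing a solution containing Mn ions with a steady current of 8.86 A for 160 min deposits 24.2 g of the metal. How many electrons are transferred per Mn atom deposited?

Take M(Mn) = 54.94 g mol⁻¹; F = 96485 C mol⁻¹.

2

Q = I·t = 8.860 A × 9600.0 s = 85060 C, so n(e⁻) = 85060/96485 = 0.8815 mol.
n(Mn) deposited = 24.2 / 54.94 = 0.4405 mol.
Electrons per atom = n(e⁻)/n(Mn) = 0.8815 / 0.4405 = 2.00 ≈ 2, so the ion is Mn²⁺.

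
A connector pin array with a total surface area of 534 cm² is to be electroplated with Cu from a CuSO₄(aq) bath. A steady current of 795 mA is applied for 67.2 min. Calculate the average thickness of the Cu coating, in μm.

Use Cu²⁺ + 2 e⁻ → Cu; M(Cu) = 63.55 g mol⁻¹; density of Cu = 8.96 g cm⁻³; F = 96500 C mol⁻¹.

2.21 μm

Q = I·t = 0.7950 × 4032.0 = 3205 C; n(e⁻) = 0.03322 mol.
n(Cu) = n(e⁻)/2 = 0.01661 mol, so m = 0.01661 × 63.55 = 1.055 g.
Volume = m/ρ = 1.055 / 8.96 = 0.1178 cm³.
Thickness = V/A = 0.1178 / 534 = 2.21 × 10⁻⁴ cm = 2.21 μm.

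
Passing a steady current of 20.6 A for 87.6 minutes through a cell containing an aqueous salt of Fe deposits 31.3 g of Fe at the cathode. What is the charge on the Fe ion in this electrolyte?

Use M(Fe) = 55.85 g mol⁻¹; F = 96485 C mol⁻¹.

Q = I·t = 20.60 A × 5256.0 s = 108300 C, so n(e⁻) = 108300/96485 = 1.122 mol.
n(Fe) deposited = 31.3 / 55.85 = 0.5604 mol.
Electrons per atom = n(e⁻)/n(Fe) = 1.122 / 0.5604 = 2.00 ≈ 2, so the ion is Fe²⁺.

+2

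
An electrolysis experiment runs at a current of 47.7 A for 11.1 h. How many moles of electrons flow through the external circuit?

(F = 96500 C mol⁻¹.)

19.8 mol

Q = I·t = 47.70 A × 39960 s = 1906000 C.
n(e⁻) = Q/F = 1906000 / 96500 = 19.8 mol.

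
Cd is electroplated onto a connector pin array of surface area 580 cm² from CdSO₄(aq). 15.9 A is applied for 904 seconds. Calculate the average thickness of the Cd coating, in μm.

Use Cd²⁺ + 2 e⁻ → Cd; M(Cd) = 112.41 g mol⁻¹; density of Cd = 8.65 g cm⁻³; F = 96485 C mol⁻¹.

Q = I·t = 15.90 × 904.00 = 14370 C; n(e⁻) = 0.1490 mol.
n(Cd) = n(e⁻)/2 = 0.07449 mol, so m = 0.07449 × 112.41 = 8.373 g.
Volume = m/ρ = 8.373 / 8.65 = 0.9680 cm³.
Thickness = V/A = 0.9680 / 580 = 0.00167 cm = 16.7 μm.

16.7 μm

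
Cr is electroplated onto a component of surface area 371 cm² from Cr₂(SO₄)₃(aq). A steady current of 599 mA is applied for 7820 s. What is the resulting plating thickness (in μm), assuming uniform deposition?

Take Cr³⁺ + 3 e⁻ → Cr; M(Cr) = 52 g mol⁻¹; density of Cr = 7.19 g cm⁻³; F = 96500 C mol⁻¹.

3.15 μm

Q = I·t = 0.5990 × 7820.0 = 4684 C; n(e⁻) = 0.04854 mol.
n(Cr) = n(e⁻)/3 = 0.01618 mol, so m = 0.01618 × 52 = 0.8414 g.
Volume = m/ρ = 0.8414 / 7.19 = 0.1170 cm³.
Thickness = V/A = 0.1170 / 371 = 3.15 × 10⁻⁴ cm = 3.15 μm.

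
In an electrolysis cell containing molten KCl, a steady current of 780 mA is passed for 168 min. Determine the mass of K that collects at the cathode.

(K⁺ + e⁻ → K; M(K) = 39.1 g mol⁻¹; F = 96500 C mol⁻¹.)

Q = I·t = 0.7800 A × 10080 s = 7862 C.
n(e⁻) = Q/F = 7862 / 96500 = 0.08148 mol.
K⁺ + e⁻ → K, so n(K) = n(e⁻)/1 = 0.08148 mol.
m = n·M = 0.08148 × 39.1 = 3.19 g.

3.19 g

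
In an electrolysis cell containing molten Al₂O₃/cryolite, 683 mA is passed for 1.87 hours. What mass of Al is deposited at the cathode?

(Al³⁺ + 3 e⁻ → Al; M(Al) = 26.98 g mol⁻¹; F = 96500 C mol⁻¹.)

0.429 g

Q = I·t = 0.6830 A × 6732.0 s = 4598 C.
n(e⁻) = Q/F = 4598 / 96500 = 0.04765 mol.
Al³⁺ + 3 e⁻ → Al, so n(Al) = n(e⁻)/3 = 0.01588 mol.
m = n·M = 0.01588 × 26.98 = 0.429 g.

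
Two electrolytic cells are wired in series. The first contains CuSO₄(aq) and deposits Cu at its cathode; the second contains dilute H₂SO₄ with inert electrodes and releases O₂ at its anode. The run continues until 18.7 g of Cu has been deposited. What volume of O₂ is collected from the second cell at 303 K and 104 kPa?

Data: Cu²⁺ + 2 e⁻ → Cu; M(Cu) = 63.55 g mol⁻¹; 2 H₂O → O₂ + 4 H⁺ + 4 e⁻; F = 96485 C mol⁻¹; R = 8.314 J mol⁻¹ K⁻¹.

3.56 L

n(Cu) = 18.7 / 63.55 = 0.2943 mol, so n(e⁻) = 2 × 0.2943 = 0.5885 mol.
The cells are in series, so the same 0.5885 mol of electrons passes through the second cell.
2 H₂O → O₂ + 4 H⁺ + 4 e⁻ — 4 mol e⁻ per mol O₂, so n(O₂) = 0.5885/4 = 0.1471 mol.
V = nRT/P = (0.1471 × 8.314 × 303) / (104 × 10³) = 0.00356 m³ = 3.56 L.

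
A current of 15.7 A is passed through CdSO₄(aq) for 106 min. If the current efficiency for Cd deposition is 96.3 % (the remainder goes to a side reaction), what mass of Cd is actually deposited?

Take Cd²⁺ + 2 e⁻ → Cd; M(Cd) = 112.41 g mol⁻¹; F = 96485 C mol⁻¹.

Q = I·t = 15.70 × 6360.0 = 99850 C.
n(e⁻) = 99850/96485 = 1.035 mol; theoretically n(Cd) = 1.035/2 = 0.5174 mol, m_theo = 58.17 g.
At 96.3 % efficiency, m_actual = 0.963 × 58.17 = 56.0 g.

56.0 g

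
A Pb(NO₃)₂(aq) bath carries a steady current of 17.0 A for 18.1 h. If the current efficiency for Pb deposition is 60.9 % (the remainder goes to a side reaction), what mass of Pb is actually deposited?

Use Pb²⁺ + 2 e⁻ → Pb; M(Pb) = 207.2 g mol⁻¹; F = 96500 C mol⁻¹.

724 g

Q = I·t = 17.00 × 65160 = 1108000 C.
n(e⁻) = 1108000/96500 = 11.48 mol; theoretically n(Pb) = 11.48/2 = 5.739 mol, m_theo = 1189 g.
At 60.9 % efficiency, m_actual = 0.609 × 1189 = 724 g.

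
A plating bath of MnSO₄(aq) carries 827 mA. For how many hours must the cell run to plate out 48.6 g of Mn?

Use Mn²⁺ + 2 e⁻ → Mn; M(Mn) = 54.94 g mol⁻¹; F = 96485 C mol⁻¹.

n(Mn) = m/M = 48.6 / 54.94 = 0.8846 mol.
Each Mn atom requires 2 electrons, so n(e⁻) = 2 × 0.8846 = 1.769 mol.
Q = n(e⁻)·F = 1.769 × 96485 = 170700 C.
t = Q/I = 170700 / 0.8270 A = 206400 s = 57.3 h.

57.3 h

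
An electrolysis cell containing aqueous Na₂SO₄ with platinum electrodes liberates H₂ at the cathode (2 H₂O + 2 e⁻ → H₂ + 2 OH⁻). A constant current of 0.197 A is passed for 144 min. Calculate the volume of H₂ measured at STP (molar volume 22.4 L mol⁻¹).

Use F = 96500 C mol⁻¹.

0.198 L

Q = I·t = 0.1970 A × 8640.0 s = 1702 C.
n(e⁻) = Q/F = 1702 / 96500 = 0.01764 mol.
2 electrons are transferred per H₂ molecule, so n(H₂) = 0.01764 / 2 = 0.008819 mol.
V = n × V_m = 0.008819 × 22.4 = 0.198 L.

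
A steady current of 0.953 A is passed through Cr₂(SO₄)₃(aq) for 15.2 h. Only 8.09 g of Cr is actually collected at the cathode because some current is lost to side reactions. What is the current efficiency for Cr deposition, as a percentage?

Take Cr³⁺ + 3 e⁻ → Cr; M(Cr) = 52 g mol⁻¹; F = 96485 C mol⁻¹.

86.4 %

Q = I·t = 0.9530 × 54720 = 52150 C; n(e⁻) = 52150/96485 = 0.5405 mol.
Theoretical n(Cr) = n(e⁻)/3 = 0.1802 mol, i.e. m_theo = 0.1802 × 52 = 9.368 g.
Efficiency = m_actual / m_theo = 8.09 / 9.368 = 86.4 %.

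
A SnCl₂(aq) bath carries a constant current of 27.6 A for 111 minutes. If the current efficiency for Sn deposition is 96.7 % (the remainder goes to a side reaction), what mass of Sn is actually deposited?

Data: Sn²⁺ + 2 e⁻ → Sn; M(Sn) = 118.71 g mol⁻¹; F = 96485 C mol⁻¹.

109 g

Q = I·t = 27.60 × 6660.0 = 183800 C.
n(e⁻) = 183800/96485 = 1.905 mol; theoretically n(Sn) = 1.905/2 = 0.9526 mol, m_theo = 113.1 g.
At 96.7 % efficiency, m_actual = 0.967 × 113.1 = 109 g.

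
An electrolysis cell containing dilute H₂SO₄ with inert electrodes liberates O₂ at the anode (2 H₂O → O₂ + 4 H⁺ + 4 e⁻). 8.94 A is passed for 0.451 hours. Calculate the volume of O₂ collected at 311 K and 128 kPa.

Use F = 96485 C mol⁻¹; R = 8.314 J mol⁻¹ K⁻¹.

0.760 L

Q = I·t = 8.940 A × 1623.6 s = 14510 C.
n(e⁻) = Q/F = 14510 / 96485 = 0.1504 mol.
4 electrons are transferred per O₂ molecule, so n(O₂) = 0.1504 / 4 = 0.03761 mol.
V = nRT/P = (0.03761 × 8.314 × 311) / (128 × 10³ Pa) = 7.60 × 10⁻⁴ m³ = 0.760 L.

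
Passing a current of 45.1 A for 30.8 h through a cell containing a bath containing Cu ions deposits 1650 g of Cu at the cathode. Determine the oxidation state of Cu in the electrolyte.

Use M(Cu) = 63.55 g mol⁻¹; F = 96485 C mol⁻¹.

Q = I·t = 45.10 A × 110880 s = 5001000 C, so n(e⁻) = 5001000/96485 = 51.83 mol.
n(Cu) deposited = 1650 / 63.55 = 25.96 mol.
Electrons per atom = n(e⁻)/n(Cu) = 51.83 / 25.96 = 2.00 ≈ 2, so the ion is Cu²⁺.

+2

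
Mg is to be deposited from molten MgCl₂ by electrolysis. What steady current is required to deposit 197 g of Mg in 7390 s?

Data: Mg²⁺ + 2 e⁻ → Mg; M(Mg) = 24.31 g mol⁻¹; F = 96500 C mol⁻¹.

n(Mg) = 197 / 24.31 = 8.104 mol.
n(e⁻) = 2 × 8.104 = 16.21 mol.
Q = n(e⁻)·F = 16.21 × 96500 = 1564000 C.
I = Q/t = 1564000 / 7390.0 s = 212 A.

212 A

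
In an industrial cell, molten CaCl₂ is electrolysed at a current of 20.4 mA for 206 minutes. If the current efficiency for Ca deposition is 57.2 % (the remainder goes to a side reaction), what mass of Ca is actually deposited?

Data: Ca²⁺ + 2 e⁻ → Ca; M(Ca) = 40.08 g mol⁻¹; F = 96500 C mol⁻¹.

Q = I·t = 0.02040 × 12360 = 252.1 C.
n(e⁻) = 252.1/96500 = 0.002613 mol; theoretically n(Ca) = 0.002613/2 = 0.001306 mol, m_theo = 0.05236 g.
At 57.2 % efficiency, m_actual = 0.572 × 0.05236 = 0.0300 g.

0.0300 g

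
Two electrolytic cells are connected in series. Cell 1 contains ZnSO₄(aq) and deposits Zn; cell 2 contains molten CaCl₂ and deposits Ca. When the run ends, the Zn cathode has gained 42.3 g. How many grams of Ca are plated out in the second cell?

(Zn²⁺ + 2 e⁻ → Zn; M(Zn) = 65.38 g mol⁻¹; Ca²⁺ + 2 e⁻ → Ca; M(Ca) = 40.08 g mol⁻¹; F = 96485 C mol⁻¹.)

n(Zn) = 42.3 / 65.38 = 0.6470 mol.
Since Zn²⁺ + 2 e⁻ → Zn, n(e⁻) passed = 2 × 0.6470 = 1.294 mol.
Cells in series carry the same charge, so the same 1.294 mol of electrons passes through cell 2.
Ca²⁺ + 2 e⁻ → Ca, so n(Ca) = 1.294 / 2 = 0.6470 mol.
m(Ca) = 0.6470 × 40.08 = 25.9 g.

25.9 g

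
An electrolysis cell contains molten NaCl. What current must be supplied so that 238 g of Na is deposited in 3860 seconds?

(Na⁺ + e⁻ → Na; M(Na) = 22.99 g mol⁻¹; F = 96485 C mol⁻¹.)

n(Na) = 238 / 22.99 = 10.35 mol.
n(e⁻) = 1 × 10.35 = 10.35 mol.
Q = n(e⁻)·F = 10.35 × 96485 = 998800 C.
I = Q/t = 998800 / 3860.0 s = 259 A.

259 A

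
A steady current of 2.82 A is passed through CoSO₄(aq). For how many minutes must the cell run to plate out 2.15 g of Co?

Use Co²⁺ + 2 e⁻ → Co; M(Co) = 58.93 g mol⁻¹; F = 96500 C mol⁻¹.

n(Co) = m/M = 2.15 / 58.93 = 0.03648 mol.
Each Co atom requires 2 electrons, so n(e⁻) = 2 × 0.03648 = 0.07297 mol.
Q = n(e⁻)·F = 0.07297 × 96500 = 7041 C.
t = Q/I = 7041 / 2.820 A = 2497 s = 41.6 min.

41.6 min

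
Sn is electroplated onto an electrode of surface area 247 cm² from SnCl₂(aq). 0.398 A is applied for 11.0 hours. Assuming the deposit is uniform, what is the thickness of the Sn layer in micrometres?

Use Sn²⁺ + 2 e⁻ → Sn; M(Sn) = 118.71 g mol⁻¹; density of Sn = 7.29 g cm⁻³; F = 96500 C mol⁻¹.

53.8 μm

Q = I·t = 0.3980 × 39600 = 15760 C; n(e⁻) = 0.1633 mol.
n(Sn) = n(e⁻)/2 = 0.08166 mol, so m = 0.08166 × 118.71 = 9.694 g.
Volume = m/ρ = 9.694 / 7.29 = 1.330 cm³.
Thickness = V/A = 1.330 / 247 = 0.00538 cm = 53.8 μm.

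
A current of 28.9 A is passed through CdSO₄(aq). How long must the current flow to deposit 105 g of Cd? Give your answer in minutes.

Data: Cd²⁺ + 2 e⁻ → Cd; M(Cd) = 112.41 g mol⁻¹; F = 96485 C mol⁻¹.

n(Cd) = m/M = 105 / 112.41 = 0.9341 mol.
Each Cd atom requires 2 electrons, so n(e⁻) = 2 × 0.9341 = 1.868 mol.
Q = n(e⁻)·F = 1.868 × 96485 = 180200 C.
t = Q/I = 180200 / 28.90 A = 6237 s = 104 min.

104 min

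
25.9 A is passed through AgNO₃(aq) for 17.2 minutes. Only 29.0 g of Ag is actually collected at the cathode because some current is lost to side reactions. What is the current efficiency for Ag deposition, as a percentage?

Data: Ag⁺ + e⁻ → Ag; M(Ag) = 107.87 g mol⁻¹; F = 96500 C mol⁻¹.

97.1 %

Q = I·t = 25.90 × 1032.0 = 26730 C; n(e⁻) = 26730/96500 = 0.2770 mol.
Theoretical n(Ag) = n(e⁻)/1 = 0.2770 mol, i.e. m_theo = 0.2770 × 107.87 = 29.88 g.
Efficiency = m_actual / m_theo = 29.0 / 29.88 = 97.1 %.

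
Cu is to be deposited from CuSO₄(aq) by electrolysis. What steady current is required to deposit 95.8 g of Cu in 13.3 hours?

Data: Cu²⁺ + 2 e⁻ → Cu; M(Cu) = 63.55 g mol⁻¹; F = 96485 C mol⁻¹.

n(Cu) = 95.8 / 63.55 = 1.507 mol.
n(e⁻) = 2 × 1.507 = 3.015 mol.
Q = n(e⁻)·F = 3.015 × 96485 = 290900 C.
I = Q/t = 290900 / 47880 s = 6.08 A.

6.08 A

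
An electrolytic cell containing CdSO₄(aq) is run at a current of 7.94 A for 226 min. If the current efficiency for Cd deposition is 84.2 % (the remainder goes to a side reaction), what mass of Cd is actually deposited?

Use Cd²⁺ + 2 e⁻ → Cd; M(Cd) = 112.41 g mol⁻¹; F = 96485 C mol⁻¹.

Q = I·t = 7.940 × 13560 = 107700 C.
n(e⁻) = 107700/96485 = 1.116 mol; theoretically n(Cd) = 1.116/2 = 0.5579 mol, m_theo = 62.72 g.
At 84.2 % efficiency, m_actual = 0.842 × 62.72 = 52.8 g.

52.8 g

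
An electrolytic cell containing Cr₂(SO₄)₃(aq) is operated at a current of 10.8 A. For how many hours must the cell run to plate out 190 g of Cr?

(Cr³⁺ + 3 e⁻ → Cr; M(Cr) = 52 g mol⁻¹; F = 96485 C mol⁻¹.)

n(Cr) = m/M = 190 / 52 = 3.654 mol.
Each Cr atom requires 3 electrons, so n(e⁻) = 3 × 3.654 = 10.96 mol.
Q = n(e⁻)·F = 10.96 × 96485 = 1058000 C.
t = Q/I = 1058000 / 10.80 A = 97930 s = 27.2 h.

27.2 h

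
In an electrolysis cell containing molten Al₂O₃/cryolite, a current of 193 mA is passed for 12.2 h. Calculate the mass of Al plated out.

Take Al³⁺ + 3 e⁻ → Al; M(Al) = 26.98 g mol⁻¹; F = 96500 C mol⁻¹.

Q = I·t = 0.1930 A × 43920 s = 8477 C.
n(e⁻) = Q/F = 8477 / 96500 = 0.08784 mol.
Al³⁺ + 3 e⁻ → Al, so n(Al) = n(e⁻)/3 = 0.02928 mol.
m = n·M = 0.02928 × 26.98 = 0.790 g.

0.790 g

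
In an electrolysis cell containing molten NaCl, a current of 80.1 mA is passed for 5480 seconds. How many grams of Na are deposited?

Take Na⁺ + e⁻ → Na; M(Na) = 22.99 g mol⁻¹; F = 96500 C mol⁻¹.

Q = I·t = 0.08010 A × 5480.0 s = 438.9 C.
n(e⁻) = Q/F = 438.9 / 96500 = 0.004549 mol.
Na⁺ + e⁻ → Na, so n(Na) = n(e⁻)/1 = 0.004549 mol.
m = n·M = 0.004549 × 22.99 = 0.105 g.

0.105 g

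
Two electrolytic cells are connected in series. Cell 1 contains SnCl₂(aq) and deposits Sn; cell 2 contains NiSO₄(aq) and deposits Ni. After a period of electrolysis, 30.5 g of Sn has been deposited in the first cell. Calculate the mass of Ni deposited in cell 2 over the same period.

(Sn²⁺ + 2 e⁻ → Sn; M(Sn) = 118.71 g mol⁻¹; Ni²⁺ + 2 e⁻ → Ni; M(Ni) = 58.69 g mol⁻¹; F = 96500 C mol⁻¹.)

n(Sn) = 30.5 / 118.71 = 0.2569 mol.
Since Sn²⁺ + 2 e⁻ → Sn, n(e⁻) passed = 2 × 0.2569 = 0.5139 mol.
Cells in series carry the same charge, so the same 0.5139 mol of electrons passes through cell 2.
Ni²⁺ + 2 e⁻ → Ni, so n(Ni) = 0.5139 / 2 = 0.2569 mol.
m(Ni) = 0.2569 × 58.69 = 15.1 g.

15.1 g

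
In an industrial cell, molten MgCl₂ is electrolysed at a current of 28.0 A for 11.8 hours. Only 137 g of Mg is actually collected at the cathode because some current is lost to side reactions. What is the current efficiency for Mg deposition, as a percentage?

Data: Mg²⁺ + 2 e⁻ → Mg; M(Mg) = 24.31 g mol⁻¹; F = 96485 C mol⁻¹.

Q = I·t = 28.00 × 42480 = 1189000 C; n(e⁻) = 1189000/96485 = 12.33 mol.
Theoretical n(Mg) = n(e⁻)/2 = 6.164 mol, i.e. m_theo = 6.164 × 24.31 = 149.8 g.
Efficiency = m_actual / m_theo = 137 / 149.8 = 91.4 %.

91.4 %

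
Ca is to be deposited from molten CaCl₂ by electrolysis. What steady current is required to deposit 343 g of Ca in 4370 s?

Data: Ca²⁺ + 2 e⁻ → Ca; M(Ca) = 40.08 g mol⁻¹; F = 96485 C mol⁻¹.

n(Ca) = 343 / 40.08 = 8.558 mol.
n(e⁻) = 2 × 8.558 = 17.12 mol.
Q = n(e⁻)·F = 17.12 × 96485 = 1651000 C.
I = Q/t = 1651000 / 4370.0 s = 378 A.

378 A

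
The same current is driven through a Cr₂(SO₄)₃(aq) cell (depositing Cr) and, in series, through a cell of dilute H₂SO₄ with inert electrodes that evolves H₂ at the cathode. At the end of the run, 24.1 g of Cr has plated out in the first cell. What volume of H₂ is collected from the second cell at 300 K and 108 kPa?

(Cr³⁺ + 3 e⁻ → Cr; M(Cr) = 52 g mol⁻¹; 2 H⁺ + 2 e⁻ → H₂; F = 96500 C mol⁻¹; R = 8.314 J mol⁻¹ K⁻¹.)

n(Cr) = 24.1 / 52 = 0.4635 mol, so n(e⁻) = 3 × 0.4635 = 1.390 mol.
The cells are in series, so the same 1.390 mol of electrons passes through the second cell.
2 H⁺ + 2 e⁻ → H₂ — 2 mol e⁻ per mol H₂, so n(H₂) = 1.390/2 = 0.6952 mol.
V = nRT/P = (0.6952 × 8.314 × 300) / (108 × 10³) = 0.0161 m³ = 16.1 L.

16.1 L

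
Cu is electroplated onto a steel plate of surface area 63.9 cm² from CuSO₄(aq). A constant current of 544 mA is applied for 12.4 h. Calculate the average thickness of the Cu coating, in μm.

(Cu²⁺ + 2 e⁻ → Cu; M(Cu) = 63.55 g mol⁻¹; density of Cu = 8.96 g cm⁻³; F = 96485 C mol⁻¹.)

140 μm

Q = I·t = 0.5440 × 44640 = 24280 C; n(e⁻) = 0.2517 mol.
n(Cu) = n(e⁻)/2 = 0.1258 mol, so m = 0.1258 × 63.55 = 7.997 g.
Volume = m/ρ = 7.997 / 8.96 = 0.8926 cm³.
Thickness = V/A = 0.8926 / 63.9 = 0.0140 cm = 140 μm.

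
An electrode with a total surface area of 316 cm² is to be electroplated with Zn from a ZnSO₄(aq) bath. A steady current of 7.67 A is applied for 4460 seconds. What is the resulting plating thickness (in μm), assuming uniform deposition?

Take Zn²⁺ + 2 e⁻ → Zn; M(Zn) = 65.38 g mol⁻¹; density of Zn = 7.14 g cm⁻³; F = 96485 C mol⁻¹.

Q = I·t = 7.670 × 4460.0 = 34210 C; n(e⁻) = 0.3545 mol.
n(Zn) = n(e⁻)/2 = 0.1773 mol, so m = 0.1773 × 65.38 = 11.59 g.
Volume = m/ρ = 11.59 / 7.14 = 1.623 cm³.
Thickness = V/A = 1.623 / 316 = 0.00514 cm = 51.4 μm.

51.4 μm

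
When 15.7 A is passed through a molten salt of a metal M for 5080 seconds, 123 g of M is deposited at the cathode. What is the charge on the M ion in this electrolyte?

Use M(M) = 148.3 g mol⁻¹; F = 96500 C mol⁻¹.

Q = I·t = 15.70 A × 5080.0 s = 79760 C, so n(e⁻) = 79760/96500 = 0.8265 mol.
n(M) deposited = 123 / 148.3 = 0.8294 mol.
Electrons per atom = n(e⁻)/n(M) = 0.8265 / 0.8294 = 0.996 ≈ 1, so the ion is M⁺.

+1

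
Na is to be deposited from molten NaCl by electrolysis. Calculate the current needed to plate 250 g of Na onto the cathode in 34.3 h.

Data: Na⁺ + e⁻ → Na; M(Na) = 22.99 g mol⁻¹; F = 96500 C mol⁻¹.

n(Na) = 250 / 22.99 = 10.87 mol.
n(e⁻) = 1 × 10.87 = 10.87 mol.
Q = n(e⁻)·F = 10.87 × 96500 = 1049000 C.
I = Q/t = 1049000 / 123480 s = 8.50 A.

8.50 A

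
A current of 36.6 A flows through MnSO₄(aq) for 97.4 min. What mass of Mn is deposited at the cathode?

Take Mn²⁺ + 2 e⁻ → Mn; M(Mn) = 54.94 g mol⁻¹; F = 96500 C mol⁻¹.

Q = I·t = 36.60 A × 5844.0 s = 213900 C.
n(e⁻) = Q/F = 213900 / 96500 = 2.216 mol.
Mn²⁺ + 2 e⁻ → Mn, so n(Mn) = n(e⁻)/2 = 1.108 mol.
m = n·M = 1.108 × 54.94 = 60.9 g.

60.9 g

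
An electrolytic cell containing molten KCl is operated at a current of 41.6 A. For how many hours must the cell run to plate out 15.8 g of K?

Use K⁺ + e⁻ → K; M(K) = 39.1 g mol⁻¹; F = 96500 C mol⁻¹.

0.260 h

n(K) = m/M = 15.8 / 39.1 = 0.4041 mol.
Each K atom requires 1 electron, so n(e⁻) = 1 × 0.4041 = 0.4041 mol.
Q = n(e⁻)·F = 0.4041 × 96500 = 38990 C.
t = Q/I = 38990 / 41.60 A = 937.4 s = 0.260 h.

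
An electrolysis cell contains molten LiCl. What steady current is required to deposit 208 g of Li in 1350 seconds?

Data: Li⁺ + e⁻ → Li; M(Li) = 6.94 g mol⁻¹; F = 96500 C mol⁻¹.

n(Li) = 208 / 6.94 = 29.97 mol.
n(e⁻) = 1 × 29.97 = 29.97 mol.
Q = n(e⁻)·F = 29.97 × 96500 = 2892000 C.
I = Q/t = 2892000 / 1350.0 s = 2140 A.

2140 A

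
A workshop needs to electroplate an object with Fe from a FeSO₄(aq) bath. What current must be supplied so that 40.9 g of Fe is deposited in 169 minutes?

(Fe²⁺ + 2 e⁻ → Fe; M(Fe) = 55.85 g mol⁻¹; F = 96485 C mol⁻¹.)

13.9 A

n(Fe) = 40.9 / 55.85 = 0.7323 mol.
n(e⁻) = 2 × 0.7323 = 1.465 mol.
Q = n(e⁻)·F = 1.465 × 96485 = 141300 C.
I = Q/t = 141300 / 10140 s = 13.9 A.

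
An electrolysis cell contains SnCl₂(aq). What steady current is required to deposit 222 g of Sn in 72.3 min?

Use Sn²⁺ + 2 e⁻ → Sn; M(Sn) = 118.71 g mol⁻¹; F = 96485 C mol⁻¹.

83.2 A

n(Sn) = 222 / 118.71 = 1.870 mol.
n(e⁻) = 2 × 1.870 = 3.740 mol.
Q = n(e⁻)·F = 3.740 × 96485 = 360900 C.
I = Q/t = 360900 / 4338.0 s = 83.2 A.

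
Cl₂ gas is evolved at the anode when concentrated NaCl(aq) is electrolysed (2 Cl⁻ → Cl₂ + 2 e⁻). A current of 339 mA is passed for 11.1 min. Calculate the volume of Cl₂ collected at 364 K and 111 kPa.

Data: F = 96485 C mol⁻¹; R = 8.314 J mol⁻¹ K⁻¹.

0.0319 L

Q = I·t = 0.3390 A × 666.00 s = 225.8 C.
n(e⁻) = Q/F = 225.8 / 96485 = 0.002340 mol.
2 electrons are transferred per Cl₂ molecule, so n(Cl₂) = 0.002340 / 2 = 0.001170 mol.
V = nRT/P = (0.001170 × 8.314 × 364) / (111 × 10³ Pa) = 3.19 × 10⁻⁵ m³ = 0.0319 L.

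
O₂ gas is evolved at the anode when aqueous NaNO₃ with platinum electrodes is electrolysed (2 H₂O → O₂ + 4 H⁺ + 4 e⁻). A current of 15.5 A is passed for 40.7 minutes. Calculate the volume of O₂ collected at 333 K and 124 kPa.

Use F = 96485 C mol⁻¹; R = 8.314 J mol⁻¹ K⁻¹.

Q = I·t = 15.50 A × 2442.0 s = 37850 C.
n(e⁻) = Q/F = 37850 / 96485 = 0.3923 mol.
4 electrons are transferred per O₂ molecule, so n(O₂) = 0.3923 / 4 = 0.09807 mol.
V = nRT/P = (0.09807 × 8.314 × 333) / (124 × 10³ Pa) = 0.00219 m³ = 2.19 L.

2.19 L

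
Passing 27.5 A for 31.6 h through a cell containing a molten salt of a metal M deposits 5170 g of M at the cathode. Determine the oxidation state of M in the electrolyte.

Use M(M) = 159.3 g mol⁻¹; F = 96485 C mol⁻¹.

Q = I·t = 27.50 A × 113760 s = 3128000 C, so n(e⁻) = 3128000/96485 = 32.42 mol.
n(M) deposited = 5170 / 159.3 = 32.45 mol.
Electrons per atom = n(e⁻)/n(M) = 32.42 / 32.45 = 0.999 ≈ 1, so the ion is M⁺.

+1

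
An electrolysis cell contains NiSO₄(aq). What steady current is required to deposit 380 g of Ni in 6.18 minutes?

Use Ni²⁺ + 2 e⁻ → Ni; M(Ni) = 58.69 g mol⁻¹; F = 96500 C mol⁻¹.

n(Ni) = 380 / 58.69 = 6.475 mol.
n(e⁻) = 2 × 6.475 = 12.95 mol.
Q = n(e⁻)·F = 12.95 × 96500 = 1250000 C.
I = Q/t = 1250000 / 370.80 s = 3370 A.

3370 A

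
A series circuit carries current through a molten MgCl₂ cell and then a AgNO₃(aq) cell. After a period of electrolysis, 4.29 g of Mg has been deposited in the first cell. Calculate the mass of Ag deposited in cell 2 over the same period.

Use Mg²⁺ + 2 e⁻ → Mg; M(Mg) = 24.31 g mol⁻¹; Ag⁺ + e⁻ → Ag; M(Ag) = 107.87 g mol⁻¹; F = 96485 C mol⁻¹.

n(Mg) = 4.29 / 24.31 = 0.1765 mol.
Since Mg²⁺ + 2 e⁻ → Mg, n(e⁻) passed = 2 × 0.1765 = 0.3529 mol.
Cells in series carry the same charge, so the same 0.3529 mol of electrons passes through cell 2.
Ag⁺ + e⁻ → Ag, so n(Ag) = 0.3529 / 1 = 0.3529 mol.
m(Ag) = 0.3529 × 107.87 = 38.1 g.

38.1 g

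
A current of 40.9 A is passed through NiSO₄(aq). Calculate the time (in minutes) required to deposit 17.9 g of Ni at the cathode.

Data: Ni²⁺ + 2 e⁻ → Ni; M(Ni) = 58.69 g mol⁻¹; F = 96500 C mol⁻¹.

24.0 min

n(Ni) = m/M = 17.9 / 58.69 = 0.3050 mol.
Each Ni atom requires 2 electrons, so n(e⁻) = 2 × 0.3050 = 0.6100 mol.
Q = n(e⁻)·F = 0.6100 × 96500 = 58860 C.
t = Q/I = 58860 / 40.90 A = 1439 s = 24.0 min.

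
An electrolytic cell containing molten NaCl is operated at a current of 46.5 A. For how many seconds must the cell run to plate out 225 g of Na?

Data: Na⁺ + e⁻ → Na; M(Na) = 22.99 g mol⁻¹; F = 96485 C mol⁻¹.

n(Na) = m/M = 225 / 22.99 = 9.787 mol.
Each Na atom requires 1 electron, so n(e⁻) = 1 × 9.787 = 9.787 mol.
Q = n(e⁻)·F = 9.787 × 96485 = 944300 C.
t = Q/I = 944300 / 46.50 A = 20310 s.

20300 s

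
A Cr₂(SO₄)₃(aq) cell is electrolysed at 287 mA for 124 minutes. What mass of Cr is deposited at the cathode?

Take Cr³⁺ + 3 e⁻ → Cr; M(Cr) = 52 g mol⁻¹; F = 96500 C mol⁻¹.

Q = I·t = 0.2870 A × 7440.0 s = 2135 C.
n(e⁻) = Q/F = 2135 / 96500 = 0.02213 mol.
Cr³⁺ + 3 e⁻ → Cr, so n(Cr) = n(e⁻)/3 = 0.007376 mol.
m = n·M = 0.007376 × 52 = 0.384 g.

0.384 g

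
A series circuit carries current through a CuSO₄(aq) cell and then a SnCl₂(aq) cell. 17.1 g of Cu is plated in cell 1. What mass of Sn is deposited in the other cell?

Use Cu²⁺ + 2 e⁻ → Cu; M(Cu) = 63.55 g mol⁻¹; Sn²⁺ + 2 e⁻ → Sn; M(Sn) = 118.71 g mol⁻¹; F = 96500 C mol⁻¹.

n(Cu) = 17.1 / 63.55 = 0.2691 mol.
Since Cu²⁺ + 2 e⁻ → Cu, n(e⁻) passed = 2 × 0.2691 = 0.5382 mol.
Cells in series carry the same charge, so the same 0.5382 mol of electrons passes through cell 2.
Sn²⁺ + 2 e⁻ → Sn, so n(Sn) = 0.5382 / 2 = 0.2691 mol.
m(Sn) = 0.2691 × 118.71 = 31.9 g.

31.9 g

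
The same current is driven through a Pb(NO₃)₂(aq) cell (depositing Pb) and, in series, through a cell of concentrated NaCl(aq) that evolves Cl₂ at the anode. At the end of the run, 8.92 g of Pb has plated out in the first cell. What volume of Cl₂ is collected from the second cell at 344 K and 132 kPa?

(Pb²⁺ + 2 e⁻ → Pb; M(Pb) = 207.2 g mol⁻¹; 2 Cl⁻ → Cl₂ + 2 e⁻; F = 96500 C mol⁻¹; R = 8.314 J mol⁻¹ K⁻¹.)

0.933 L

n(Pb) = 8.92 / 207.2 = 0.04305 mol, so n(e⁻) = 2 × 0.04305 = 0.08610 mol.
The cells are in series, so the same 0.08610 mol of electrons passes through the second cell.
2 Cl⁻ → Cl₂ + 2 e⁻ — 2 mol e⁻ per mol Cl₂, so n(Cl₂) = 0.08610/2 = 0.04305 mol.
V = nRT/P = (0.04305 × 8.314 × 344) / (132 × 10³) = 9.33 × 10⁻⁴ m³ = 0.933 L.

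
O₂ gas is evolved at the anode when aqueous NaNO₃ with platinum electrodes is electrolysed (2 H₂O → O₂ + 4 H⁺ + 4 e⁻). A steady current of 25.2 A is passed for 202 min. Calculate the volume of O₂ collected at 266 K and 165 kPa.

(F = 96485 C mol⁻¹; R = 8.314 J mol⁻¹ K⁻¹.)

Q = I·t = 25.20 A × 12120 s = 305400 C.
n(e⁻) = Q/F = 305400 / 96485 = 3.166 mol.
4 electrons are transferred per O₂ molecule, so n(O₂) = 3.166 / 4 = 0.7914 mol.
V = nRT/P = (0.7914 × 8.314 × 266) / (165 × 10³ Pa) = 0.0106 m³ = 10.6 L.

10.6 L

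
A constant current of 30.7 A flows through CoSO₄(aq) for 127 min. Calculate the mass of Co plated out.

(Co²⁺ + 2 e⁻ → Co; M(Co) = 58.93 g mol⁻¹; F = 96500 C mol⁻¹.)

Q = I·t = 30.70 A × 7620.0 s = 233900 C.
n(e⁻) = Q/F = 233900 / 96500 = 2.424 mol.
Co²⁺ + 2 e⁻ → Co, so n(Co) = n(e⁻)/2 = 1.212 mol.
m = n·M = 1.212 × 58.93 = 71.4 g.

71.4 g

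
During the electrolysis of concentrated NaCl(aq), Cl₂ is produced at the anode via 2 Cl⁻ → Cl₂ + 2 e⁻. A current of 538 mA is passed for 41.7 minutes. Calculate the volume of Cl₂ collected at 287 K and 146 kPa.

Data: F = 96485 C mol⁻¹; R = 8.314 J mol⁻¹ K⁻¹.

0.114 L

Q = I·t = 0.5380 A × 2502.0 s = 1346 C.
n(e⁻) = Q/F = 1346 / 96485 = 0.01395 mol.
2 electrons are transferred per Cl₂ molecule, so n(Cl₂) = 0.01395 / 2 = 0.006976 mol.
V = nRT/P = (0.006976 × 8.314 × 287) / (146 × 10³ Pa) = 1.14 × 10⁻⁴ m³ = 0.114 L.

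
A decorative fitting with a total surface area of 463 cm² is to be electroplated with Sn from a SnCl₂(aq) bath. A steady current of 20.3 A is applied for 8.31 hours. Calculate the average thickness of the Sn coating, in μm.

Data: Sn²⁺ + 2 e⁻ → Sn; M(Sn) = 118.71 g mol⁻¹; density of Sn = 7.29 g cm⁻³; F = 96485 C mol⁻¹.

1110 μm

Q = I·t = 20.30 × 29916 = 607300 C; n(e⁻) = 6.294 mol.
n(Sn) = n(e⁻)/2 = 3.147 mol, so m = 3.147 × 118.71 = 373.6 g.
Volume = m/ρ = 373.6 / 7.29 = 51.25 cm³.
Thickness = V/A = 51.25 / 463 = 0.111 cm = 1110 μm.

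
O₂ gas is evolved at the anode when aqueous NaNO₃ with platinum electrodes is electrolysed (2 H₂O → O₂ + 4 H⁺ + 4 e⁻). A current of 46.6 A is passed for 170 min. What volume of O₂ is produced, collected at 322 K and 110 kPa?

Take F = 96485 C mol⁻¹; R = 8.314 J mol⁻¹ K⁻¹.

30.0 L

Q = I·t = 46.60 A × 10200 s = 475300 C.
n(e⁻) = Q/F = 475300 / 96485 = 4.926 mol.
4 electrons are transferred per O₂ molecule, so n(O₂) = 4.926 / 4 = 1.232 mol.
V = nRT/P = (1.232 × 8.314 × 322) / (110 × 10³ Pa) = 0.0300 m³ = 30.0 L.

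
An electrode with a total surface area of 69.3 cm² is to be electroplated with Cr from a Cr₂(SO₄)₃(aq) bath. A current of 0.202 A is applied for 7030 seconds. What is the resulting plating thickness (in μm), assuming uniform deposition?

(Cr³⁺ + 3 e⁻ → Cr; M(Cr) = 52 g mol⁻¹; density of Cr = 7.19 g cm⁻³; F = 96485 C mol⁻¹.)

5.12 μm

Q = I·t = 0.2020 × 7030.0 = 1420 C; n(e⁻) = 0.01472 mol.
n(Cr) = n(e⁻)/3 = 0.004906 mol, so m = 0.004906 × 52 = 0.2551 g.
Volume = m/ρ = 0.2551 / 7.19 = 0.03548 cm³.
Thickness = V/A = 0.03548 / 69.3 = 5.12 × 10⁻⁴ cm = 5.12 μm.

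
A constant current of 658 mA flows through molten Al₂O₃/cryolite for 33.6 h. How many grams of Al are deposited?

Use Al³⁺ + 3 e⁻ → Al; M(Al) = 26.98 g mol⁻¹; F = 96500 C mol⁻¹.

7.42 g

Q = I·t = 0.6580 A × 120960 s = 79590 C.
n(e⁻) = Q/F = 79590 / 96500 = 0.8248 mol.
Al³⁺ + 3 e⁻ → Al, so n(Al) = n(e⁻)/3 = 0.2749 mol.
m = n·M = 0.2749 × 26.98 = 7.42 g.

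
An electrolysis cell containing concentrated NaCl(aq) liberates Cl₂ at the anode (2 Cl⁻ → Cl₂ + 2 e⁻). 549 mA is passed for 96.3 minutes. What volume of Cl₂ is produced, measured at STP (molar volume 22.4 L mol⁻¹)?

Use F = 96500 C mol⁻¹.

0.368 L

Q = I·t = 0.5490 A × 5778.0 s = 3172 C.
n(e⁻) = Q/F = 3172 / 96500 = 0.03287 mol.
2 electrons are transferred per Cl₂ molecule, so n(Cl₂) = 0.03287 / 2 = 0.01644 mol.
V = n × V_m = 0.01644 × 22.4 = 0.368 L.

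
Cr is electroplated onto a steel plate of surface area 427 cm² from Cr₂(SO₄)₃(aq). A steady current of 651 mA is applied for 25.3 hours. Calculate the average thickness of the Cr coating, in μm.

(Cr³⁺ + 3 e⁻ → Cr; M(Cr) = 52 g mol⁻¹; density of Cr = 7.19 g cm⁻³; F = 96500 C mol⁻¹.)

Q = I·t = 0.6510 × 91080 = 59290 C; n(e⁻) = 0.6144 mol.
n(Cr) = n(e⁻)/3 = 0.2048 mol, so m = 0.2048 × 52 = 10.65 g.
Volume = m/ρ = 10.65 / 7.19 = 1.481 cm³.
Thickness = V/A = 1.481 / 427 = 0.00347 cm = 34.7 μm.

34.7 μm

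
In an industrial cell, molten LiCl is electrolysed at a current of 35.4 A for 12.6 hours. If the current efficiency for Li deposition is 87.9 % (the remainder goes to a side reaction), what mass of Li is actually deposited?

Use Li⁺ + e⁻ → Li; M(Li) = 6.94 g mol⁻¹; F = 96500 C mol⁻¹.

Q = I·t = 35.40 × 45360 = 1606000 C.
n(e⁻) = 1606000/96500 = 16.64 mol; theoretically n(Li) = 16.64/1 = 16.64 mol, m_theo = 115.5 g.
At 87.9 % efficiency, m_actual = 0.879 × 115.5 = 102 g.

102 g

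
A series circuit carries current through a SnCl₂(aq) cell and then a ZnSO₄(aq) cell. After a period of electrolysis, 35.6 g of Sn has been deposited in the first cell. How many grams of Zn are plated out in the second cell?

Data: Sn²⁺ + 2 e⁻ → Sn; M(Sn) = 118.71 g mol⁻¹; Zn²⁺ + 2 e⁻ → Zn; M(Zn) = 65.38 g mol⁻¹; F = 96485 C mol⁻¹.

n(Sn) = 35.6 / 118.71 = 0.2999 mol.
Since Sn²⁺ + 2 e⁻ → Sn, n(e⁻) passed = 2 × 0.2999 = 0.5998 mol.
Cells in series carry the same charge, so the same 0.5998 mol of electrons passes through cell 2.
Zn²⁺ + 2 e⁻ → Zn, so n(Zn) = 0.5998 / 2 = 0.2999 mol.
m(Zn) = 0.2999 × 65.38 = 19.6 g.

19.6 g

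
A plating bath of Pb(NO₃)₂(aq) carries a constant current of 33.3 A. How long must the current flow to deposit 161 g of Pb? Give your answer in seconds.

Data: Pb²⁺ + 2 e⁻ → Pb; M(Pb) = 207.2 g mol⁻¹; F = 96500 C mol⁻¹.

n(Pb) = m/M = 161 / 207.2 = 0.7770 mol.
Each Pb atom requires 2 electrons, so n(e⁻) = 2 × 0.7770 = 1.554 mol.
Q = n(e⁻)·F = 1.554 × 96500 = 150000 C.
t = Q/I = 150000 / 33.30 A = 4503 s.

4500 s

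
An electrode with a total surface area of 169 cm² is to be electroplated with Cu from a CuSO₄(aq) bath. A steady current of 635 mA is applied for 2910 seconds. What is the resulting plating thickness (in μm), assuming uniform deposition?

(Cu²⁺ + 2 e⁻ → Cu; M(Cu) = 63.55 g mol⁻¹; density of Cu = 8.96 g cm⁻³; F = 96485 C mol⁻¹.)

4.02 μm

Q = I·t = 0.6350 × 2910.0 = 1848 C; n(e⁻) = 0.01915 mol.
n(Cu) = n(e⁻)/2 = 0.009576 mol, so m = 0.009576 × 63.55 = 0.6085 g.
Volume = m/ρ = 0.6085 / 8.96 = 0.06792 cm³.
Thickness = V/A = 0.06792 / 169 = 4.02 × 10⁻⁴ cm = 4.02 μm.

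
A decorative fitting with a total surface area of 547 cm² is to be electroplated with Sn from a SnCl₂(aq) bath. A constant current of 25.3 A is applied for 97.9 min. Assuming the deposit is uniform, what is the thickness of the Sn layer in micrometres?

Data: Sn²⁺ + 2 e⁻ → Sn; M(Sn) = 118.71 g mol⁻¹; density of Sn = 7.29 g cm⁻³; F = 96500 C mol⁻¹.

Q = I·t = 25.30 × 5874.0 = 148600 C; n(e⁻) = 1.540 mol.
n(Sn) = n(e⁻)/2 = 0.7700 mol, so m = 0.7700 × 118.71 = 91.41 g.
Volume = m/ρ = 91.41 / 7.29 = 12.54 cm³.
Thickness = V/A = 12.54 / 547 = 0.0229 cm = 229 μm.

229 μm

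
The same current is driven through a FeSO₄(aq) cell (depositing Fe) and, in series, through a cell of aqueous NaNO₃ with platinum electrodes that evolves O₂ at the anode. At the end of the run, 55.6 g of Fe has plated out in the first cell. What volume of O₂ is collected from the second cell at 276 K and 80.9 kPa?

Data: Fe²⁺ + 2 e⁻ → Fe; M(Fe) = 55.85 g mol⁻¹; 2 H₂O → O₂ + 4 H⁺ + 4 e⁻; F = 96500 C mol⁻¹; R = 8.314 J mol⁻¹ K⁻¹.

14.1 L

n(Fe) = 55.6 / 55.85 = 0.9955 mol, so n(e⁻) = 2 × 0.9955 = 1.991 mol.
The cells are in series, so the same 1.991 mol of electrons passes through the second cell.
2 H₂O → O₂ + 4 H⁺ + 4 e⁻ — 4 mol e⁻ per mol O₂, so n(O₂) = 1.991/4 = 0.4978 mol.
V = nRT/P = (0.4978 × 8.314 × 276) / (80.9 × 10³) = 0.0141 m³ = 14.1 L.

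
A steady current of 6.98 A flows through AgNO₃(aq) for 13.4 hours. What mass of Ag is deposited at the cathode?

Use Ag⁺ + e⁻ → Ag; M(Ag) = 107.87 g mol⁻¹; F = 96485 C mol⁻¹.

376 g

Q = I·t = 6.980 A × 48240 s = 336700 C.
n(e⁻) = Q/F = 336700 / 96485 = 3.490 mol.
Ag⁺ + e⁻ → Ag, so n(Ag) = n(e⁻)/1 = 3.490 mol.
m = n·M = 3.490 × 107.87 = 376 g.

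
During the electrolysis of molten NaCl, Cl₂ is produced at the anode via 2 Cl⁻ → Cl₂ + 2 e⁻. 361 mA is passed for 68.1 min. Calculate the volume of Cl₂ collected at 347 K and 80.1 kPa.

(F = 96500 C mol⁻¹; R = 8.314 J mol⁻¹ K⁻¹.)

Q = I·t = 0.3610 A × 4086.0 s = 1475 C.
n(e⁻) = Q/F = 1475 / 96500 = 0.01529 mol.
2 electrons are transferred per Cl₂ molecule, so n(Cl₂) = 0.01529 / 2 = 0.007643 mol.
V = nRT/P = (0.007643 × 8.314 × 347) / (80.1 × 10³ Pa) = 2.75 × 10⁻⁴ m³ = 0.275 L.

0.275 L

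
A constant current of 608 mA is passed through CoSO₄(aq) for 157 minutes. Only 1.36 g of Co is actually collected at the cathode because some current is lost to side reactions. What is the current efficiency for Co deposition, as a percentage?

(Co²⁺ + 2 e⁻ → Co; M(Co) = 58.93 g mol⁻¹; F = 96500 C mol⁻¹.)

77.8 %

Q = I·t = 0.6080 × 9420.0 = 5727 C; n(e⁻) = 5727/96500 = 0.05935 mol.
Theoretical n(Co) = n(e⁻)/2 = 0.02968 mol, i.e. m_theo = 0.02968 × 58.93 = 1.749 g.
Efficiency = m_actual / m_theo = 1.36 / 1.749 = 77.8 %.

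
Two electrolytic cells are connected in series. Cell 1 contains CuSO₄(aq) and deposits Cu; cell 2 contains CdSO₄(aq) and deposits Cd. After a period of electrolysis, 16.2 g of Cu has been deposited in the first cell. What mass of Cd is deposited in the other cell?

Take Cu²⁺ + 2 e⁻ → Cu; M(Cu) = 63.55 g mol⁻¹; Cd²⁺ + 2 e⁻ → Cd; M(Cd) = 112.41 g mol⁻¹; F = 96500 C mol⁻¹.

n(Cu) = 16.2 / 63.55 = 0.2549 mol.
Since Cu²⁺ + 2 e⁻ → Cu, n(e⁻) passed = 2 × 0.2549 = 0.5098 mol.
Cells in series carry the same charge, so the same 0.5098 mol of electrons passes through cell 2.
Cd²⁺ + 2 e⁻ → Cd, so n(Cd) = 0.5098 / 2 = 0.2549 mol.
m(Cd) = 0.2549 × 112.41 = 28.7 g.

28.7 g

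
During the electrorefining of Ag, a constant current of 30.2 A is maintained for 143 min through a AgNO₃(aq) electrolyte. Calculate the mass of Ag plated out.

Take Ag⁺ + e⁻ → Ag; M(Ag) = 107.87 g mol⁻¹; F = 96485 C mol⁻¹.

Q = I·t = 30.20 A × 8580.0 s = 259100 C.
n(e⁻) = Q/F = 259100 / 96485 = 2.686 mol.
Ag⁺ + e⁻ → Ag, so n(Ag) = n(e⁻)/1 = 2.686 mol.
m = n·M = 2.686 × 107.87 = 290 g.

290 g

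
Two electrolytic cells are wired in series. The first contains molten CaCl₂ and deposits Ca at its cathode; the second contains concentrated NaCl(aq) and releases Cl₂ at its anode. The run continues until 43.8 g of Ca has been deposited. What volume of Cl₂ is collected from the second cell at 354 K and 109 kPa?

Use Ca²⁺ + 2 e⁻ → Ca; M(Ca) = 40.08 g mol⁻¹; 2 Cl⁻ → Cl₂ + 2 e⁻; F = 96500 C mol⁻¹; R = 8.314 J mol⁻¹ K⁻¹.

29.5 L

n(Ca) = 43.8 / 40.08 = 1.093 mol, so n(e⁻) = 2 × 1.093 = 2.186 mol.
The cells are in series, so the same 2.186 mol of electrons passes through the second cell.
2 Cl⁻ → Cl₂ + 2 e⁻ — 2 mol e⁻ per mol Cl₂, so n(Cl₂) = 2.186/2 = 1.093 mol.
V = nRT/P = (1.093 × 8.314 × 354) / (109 × 10³) = 0.0295 m³ = 29.5 L.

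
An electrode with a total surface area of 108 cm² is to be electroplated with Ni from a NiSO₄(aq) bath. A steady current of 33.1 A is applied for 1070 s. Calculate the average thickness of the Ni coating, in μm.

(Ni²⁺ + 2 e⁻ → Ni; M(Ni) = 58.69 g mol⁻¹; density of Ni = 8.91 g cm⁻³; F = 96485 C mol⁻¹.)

Q = I·t = 33.10 × 1070.0 = 35420 C; n(e⁻) = 0.3671 mol.
n(Ni) = n(e⁻)/2 = 0.1835 mol, so m = 0.1835 × 58.69 = 10.77 g.
Volume = m/ρ = 10.77 / 8.91 = 1.209 cm³.
Thickness = V/A = 1.209 / 108 = 0.0112 cm = 112 μm.

112 μm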